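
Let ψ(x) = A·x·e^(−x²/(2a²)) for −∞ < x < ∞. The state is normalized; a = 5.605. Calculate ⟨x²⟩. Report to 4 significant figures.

⟨x²⟩ = ∫ x^2 |ψ|² dx over the full domain.
Since the A² factors cancel between numerator and denominator, ⟨x²⟩ = 3·a^2/2.
Putting a = 5.605 gives 47.124.

⟨x^2⟩ ≈ 47.12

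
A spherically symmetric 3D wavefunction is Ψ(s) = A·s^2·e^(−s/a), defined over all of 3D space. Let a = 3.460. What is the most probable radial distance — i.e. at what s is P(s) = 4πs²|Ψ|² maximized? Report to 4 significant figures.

s ≈ 10.38

Differentiate P(s) = 4πs²|Ψ|² with respect to s and set to zero.
Solving yields s = 3·a.
With a = 3.460, the most probable radial distance is 10.380.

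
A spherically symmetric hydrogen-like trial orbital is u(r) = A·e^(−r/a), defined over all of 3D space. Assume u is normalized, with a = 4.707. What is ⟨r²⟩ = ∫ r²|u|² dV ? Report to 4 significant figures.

⟨r^2⟩ ≈ 66.47

The expectation value is the |u|²-weighted average of r^2: ∫ r^2|u|² 4πr² dr.
Since the A² factors cancel between numerator and denominator, ⟨r²⟩ = 3·a^2.
Putting a = 4.707 gives 66.468.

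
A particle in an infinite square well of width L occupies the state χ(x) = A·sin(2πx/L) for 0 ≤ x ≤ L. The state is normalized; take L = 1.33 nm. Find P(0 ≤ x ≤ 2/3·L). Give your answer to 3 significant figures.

|χ|² is the probability density, so P = ∫_{0}^{2/3·L} |χ|² dx.
With A² fixed by ∫|χ|² = 1, i.e. A² = (L/2)^(−1), substitute and integrate.
Substituting u = x/L, A² and the length scale cancel in the ratio: P = ∫_{0}^{2/3} sin(2·π·u)^2 du / ∫_{0}^{1} sin(2·π·u)^2 du.
An antiderivative of sin(2·π·u)^2 is u/2 - sin(4·π·u)/(8·π); evaluating from 0 to 2/3 gives -√(3)/(16·π) + 1/3, while the full integral is 1/2.
Evaluating gives P = -√(3)/(8·π) + 2/3.

P ≈ 0.598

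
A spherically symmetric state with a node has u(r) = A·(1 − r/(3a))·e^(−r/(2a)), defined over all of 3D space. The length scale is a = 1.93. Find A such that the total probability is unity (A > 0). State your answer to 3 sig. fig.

A ≈ 0.129

The normalization condition is ∫|u|² 4πr² dr = 1 from 0 to ∞.
Using ∫₀^∞ rⁿ e^(−αr) dr = n!/αⁿ⁺¹, ∫|u|² 4πr² dr = A²·(8·π·a^3/3).
So A² = (8·π·a^3/3)^(−1).
Plugging in a = 1.93 yields A = 0.1289.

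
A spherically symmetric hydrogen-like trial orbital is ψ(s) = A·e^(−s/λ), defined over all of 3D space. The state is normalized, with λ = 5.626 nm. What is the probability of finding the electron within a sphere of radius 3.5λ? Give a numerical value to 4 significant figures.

Integrate the radial probability density 4πs²|ψ|² over s ≤ 3.5λ.
A² is fixed by ∫₀^∞ 4πs²|ψ|² ds = 1, i.e. A² = (π·λ^3)^(−1).
In terms of u = s/λ (A², 4π and the length scale all cancel between numerator and denominator), P = [∫_{0}^{3.5} u^2·e^(-2·u) du] / [∫_{0}^{∞} u^2·e^(-2·u) du].
With ∫ u^2·e^(-2·u) du = -(2·u^2 + 2·u + 1)·e^(-2·u)/4 + C, the region integral is 1/4 - 65·e^(-7)/8 and the full one is 1/4.
The region integral divided by the full integral gives P = 0.97036.

P ≈ 0.9704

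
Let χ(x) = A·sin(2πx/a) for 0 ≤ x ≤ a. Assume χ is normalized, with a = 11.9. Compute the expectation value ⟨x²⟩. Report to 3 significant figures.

The expectation value is the |χ|²-weighted average of x^2: ∫ x^2|χ|² dx.
Evaluating both integrals, ⟨x²⟩ = -a^2/(8·π^2) + a^2/3.
With a = 11.9, ⟨x^2⟩ = 45.41.

⟨x^2⟩ ≈ 45.4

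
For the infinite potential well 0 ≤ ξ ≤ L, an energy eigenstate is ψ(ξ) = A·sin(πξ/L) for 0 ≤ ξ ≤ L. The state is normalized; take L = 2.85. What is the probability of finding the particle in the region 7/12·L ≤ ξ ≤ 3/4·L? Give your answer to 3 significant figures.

|ψ|² is the probability density, so P = ∫_{7/12·L}^{3/4·L} |ψ|² dξ.
The normalization integral ∫|ψ|²dξ over the whole domain equals L/2·A², and A² cancels in the ratio.
Substituting u = ξ/L, A² and the length scale cancel in the ratio: P = ∫_{7/12}^{3/4} sin(π·u)^2 du / ∫_{0}^{1} sin(π·u)^2 du.
An antiderivative of sin(π·u)^2 is u/2 - sin(2·π·u)/(4·π); evaluating from 7/12 to 3/4 gives 1/(8·π) + 1/12, while the full integral is 1/2.
Taking the ratio, P = (3 + 2·π)/(12·π).

P ≈ 0.246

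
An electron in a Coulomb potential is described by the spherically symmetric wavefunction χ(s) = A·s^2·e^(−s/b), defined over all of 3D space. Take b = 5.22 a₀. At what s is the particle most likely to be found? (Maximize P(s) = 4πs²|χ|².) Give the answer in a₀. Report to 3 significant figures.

s ≈ 15.7 a₀

Differentiate P(s) = 4πs²|χ|² with respect to s and set to zero.
This gives s = 3·b.
With b = 5.22, the most probable radial distance is 15.66 a₀.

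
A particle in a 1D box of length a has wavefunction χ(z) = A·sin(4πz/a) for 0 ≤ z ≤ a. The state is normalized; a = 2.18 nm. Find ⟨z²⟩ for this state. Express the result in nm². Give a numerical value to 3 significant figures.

⟨z²⟩ = ∫ z^2 |χ|² dz over the full domain.
Evaluating both integrals, ⟨z²⟩ = -a^2/(32·π^2) + a^2/3.
With a = 2.18, ⟨z^2⟩ = 1.569.

⟨z^2⟩ ≈ 1.57 nm^2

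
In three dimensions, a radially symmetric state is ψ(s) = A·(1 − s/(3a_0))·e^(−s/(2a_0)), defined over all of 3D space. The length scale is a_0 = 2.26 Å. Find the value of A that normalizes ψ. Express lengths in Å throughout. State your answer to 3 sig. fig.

A ≈ 0.102 Å^(-3/2)

The normalization condition is ∫|ψ|² 4πs² ds = 1 from 0 to ∞.
In 3D with spherical symmetry the volume element is 4πs² ds.
Recall ∫₀^∞ s^m e^(−s/β) ds = m!·β^(m+1), carrying out the integral gives A² · 8·π·a_0^3/3.
So A² = (8·π·a_0^3/3)^(−1).
Plugging in a_0 = 2.26 yields A = 0.1017.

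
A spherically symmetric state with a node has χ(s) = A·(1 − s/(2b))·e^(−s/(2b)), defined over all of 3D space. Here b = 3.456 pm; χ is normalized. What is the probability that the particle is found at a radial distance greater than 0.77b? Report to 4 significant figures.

P ≈ 0.9771

With dV = 4πs²ds, the probability is ∫|χ|² dV over s > 0.77b.
The full normalization integral is A²·[8·π·b^3] = 1, fixing A².
Let u = s/b; then A², 4π and the length scale all cancel, so P = ∫_{0.77}^{∞} u^2·(1 - u/2)^2·e^(-u) du ÷ ∫_{0}^{∞} u^2·(1 - u/2)^2·e^(-u) du.
Using ∫ u^2·(1 - u/2)^2·e^(-u) du = -(u^4/4 + u^2 + 2·u + 2)·e^(-u), the numerator is ≈ 1.95428 and the denominator is 2.
Taking the ratio yields P = 0.97714.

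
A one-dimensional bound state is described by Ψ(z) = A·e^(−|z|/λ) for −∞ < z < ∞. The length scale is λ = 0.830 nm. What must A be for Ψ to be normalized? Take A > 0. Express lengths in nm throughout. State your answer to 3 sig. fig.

A ≈ 1.10 nm^(-1/2)

Require ∫ |Ψ|² dz = 1 over the whole domain.
With ∫₀^∞ z^0 e^(−αz) dz = 0!/α^1, ∫|Ψ|² dz = A²·(λ).
Hence A² = 1/[λ].
Substituting λ = 0.830 gives A² = 1.205, so A = 1.098.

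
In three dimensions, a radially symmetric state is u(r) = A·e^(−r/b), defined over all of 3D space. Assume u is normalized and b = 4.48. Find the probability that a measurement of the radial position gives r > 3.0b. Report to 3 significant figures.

Integrate the radial probability density 4πr²|u|² over r > 3.0b.
The full normalization integral is A²·[π·b^3] = 1, fixing A².
Substituting t = r/b, A², 4π and the length scale all cancel in the ratio: P = ∫_{3.0}^{∞} t^2·e^(-2·t) dt / ∫_{0}^{∞} t^2·e^(-2·t) dt.
Using ∫ t^2·e^(-2·t) dt = -(2·t^2 + 2·t + 1)·e^(-2·t)/4, the numerator is 25·e^(-6)/4 and the denominator is 1/4.
Taking the ratio yields P = 0.06197.

P ≈ 0.0620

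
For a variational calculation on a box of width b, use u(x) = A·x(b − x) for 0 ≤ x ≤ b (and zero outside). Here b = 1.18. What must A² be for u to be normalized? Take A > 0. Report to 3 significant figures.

Require ∫ |u|² dx = 1 over the whole domain.
With u = A·x(b − x), the integral evaluates to A²·[b^5/30].
Substituting b = 1.18 gives A² = 13.11, so A = 3.621.

A^2 ≈ 13.1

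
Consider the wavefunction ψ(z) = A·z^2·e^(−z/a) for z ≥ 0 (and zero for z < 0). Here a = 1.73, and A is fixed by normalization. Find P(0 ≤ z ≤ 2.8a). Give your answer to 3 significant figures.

P ≈ 0.658

|ψ|² is the probability density, so P = ∫_{0}^{2.8a} |ψ|² dz.
The normalization integral ∫|ψ|²dz over the whole domain equals 3·a^5/4·A², and A² cancels in the ratio.
In terms of u = z/a (A² and the length scale cancel between numerator and denominator), P = [∫_{0}^{2.8} u^4·e^(-2·u) du] / [∫_{0}^{∞} u^4·e^(-2·u) du].
Using ∫ u^4·e^(-2·u) du = -(u^4/2 + u^3 + 3·u^2/2 + 3·u/2 + 3/4)·e^(-2·u), the numerator is ≈ 0.49339 and the denominator is 3/4.
Evaluating gives P = 0.6578.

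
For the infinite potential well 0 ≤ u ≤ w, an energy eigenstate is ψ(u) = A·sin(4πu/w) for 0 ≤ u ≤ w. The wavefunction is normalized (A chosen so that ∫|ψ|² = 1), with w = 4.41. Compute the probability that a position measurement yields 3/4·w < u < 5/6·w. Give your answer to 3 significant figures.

|ψ|² is the probability density, so P = ∫_{3/4·w}^{5/6·w} |ψ|² du.
Since A² = 1/(w/2), this is the region integral divided by the full normalization integral.
Substituting t = u/w, A² and the length scale cancel in the ratio: P = ∫_{3/4}^{5/6} sin(4·π·t)^2 dt / ∫_{0}^{1} sin(4·π·t)^2 dt.
An antiderivative of sin(4·π·t)^2 is t/2 - sin(4·π·t)·cos(4·π·t)/(8·π); evaluating from 3/4 to 5/6 gives -√(3)/(32·π) + 1/24, while the full integral is 1/2.
This works out to P = (-√(3)/16 + π/12)/π.

P ≈ 0.0489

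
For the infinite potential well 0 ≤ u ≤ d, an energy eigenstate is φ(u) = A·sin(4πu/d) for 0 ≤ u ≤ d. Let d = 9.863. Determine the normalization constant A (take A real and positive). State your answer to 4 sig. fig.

A ≈ 0.4503

Normalization requires ∫|φ|² du = 1, integrated from 0 to d.
Carrying out the integral gives A² · d/2.
Hence A² = 1/[d/2].
Plugging in d = 9.863 yields A = 0.45031.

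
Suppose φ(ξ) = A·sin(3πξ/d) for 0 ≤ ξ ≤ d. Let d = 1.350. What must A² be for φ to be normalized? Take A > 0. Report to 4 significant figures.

We need A² ∫|f|² dξ = 1, taking the integral from 0 to d.
Using sin²θ = (1 − cos 2θ)/2, carrying out the integral gives A² · d/2.
Substituting d = 1.350 gives A² = 1.4815, so A = 1.2172.

A^2 ≈ 1.481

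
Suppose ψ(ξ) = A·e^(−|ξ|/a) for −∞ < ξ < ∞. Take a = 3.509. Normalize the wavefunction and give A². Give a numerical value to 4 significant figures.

Require ∫ |ψ|² dξ = 1 over the whole domain.
The integral (without the A² prefactor) comes out to a.
Hence A² = 1/[a].
With a = 3.509: A² = 0.28498 and A = 0.53384.

A^2 ≈ 0.2850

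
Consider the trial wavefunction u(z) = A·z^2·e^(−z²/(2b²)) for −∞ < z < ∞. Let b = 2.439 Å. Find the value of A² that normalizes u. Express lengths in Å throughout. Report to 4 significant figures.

The normalization condition is ∫|u|² dz = 1 from −∞ to ∞.
Using the Gaussian integral ∫_{−∞}^{∞} e^(−αz²) dz = √(π/α), with u = A·z^2·e^(−z²/(2b²)), the integral evaluates to A²·[3·√(π)·b^5/4].
Setting this equal to 1 gives A² = 1/(3·√(π)·b^5/4).
Plugging in b = 2.439 yields A = 0.093358.

A^2 ≈ 0.008716 Å^(-5)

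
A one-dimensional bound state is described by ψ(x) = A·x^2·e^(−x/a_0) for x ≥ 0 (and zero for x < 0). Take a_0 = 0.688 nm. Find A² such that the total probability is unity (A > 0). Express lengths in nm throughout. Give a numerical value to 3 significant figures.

A^2 ≈ 8.65 nm^(-5)

Require ∫ |ψ|² dx = 1 over the whole domain.
Carrying out the integral gives A² · 3·a_0^5/4.
Hence A² = 1/[3·a_0^5/4].
Substituting a_0 = 0.688 gives A² = 8.650, so A = 2.941.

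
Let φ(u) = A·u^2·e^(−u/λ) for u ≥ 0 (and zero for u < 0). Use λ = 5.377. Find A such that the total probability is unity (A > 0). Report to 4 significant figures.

Normalization requires ∫|φ|² du = 1, integrated from 0 to ∞.
With ∫₀^∞ u^4 e^(−αu) du = 4!/α^5, the integral (without the A² prefactor) comes out to 3·λ^5/4.
Substituting λ = 5.377 gives A² = 0.00029665, so A = 0.017223.

A ≈ 0.01722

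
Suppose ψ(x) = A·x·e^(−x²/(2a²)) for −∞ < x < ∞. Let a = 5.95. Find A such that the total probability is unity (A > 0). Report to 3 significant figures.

A ≈ 0.0732

The normalization condition is ∫|ψ|² dx = 1 from −∞ to ∞.
Using the Gaussian integral ∫_{−∞}^{∞} e^(−αx²) dx = √(π/α), ∫|ψ|² dx = A²·(√(π)·a^3/2).
Hence A² = 1/[√(π)·a^3/2].
Substituting a = 5.95 gives A² = 0.005357, so A = 0.07319.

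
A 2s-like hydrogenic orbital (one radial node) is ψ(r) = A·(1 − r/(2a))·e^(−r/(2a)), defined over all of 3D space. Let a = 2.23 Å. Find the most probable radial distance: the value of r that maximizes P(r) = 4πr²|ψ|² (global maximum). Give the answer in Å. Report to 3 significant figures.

r ≈ 11.7 Å

Differentiate P(r) = 4πr²|ψ|² with respect to r and set to zero.
Solving yields r = a·(√(5) + 3).
With a = 2.23, the most probable radial distance is 11.68 Å.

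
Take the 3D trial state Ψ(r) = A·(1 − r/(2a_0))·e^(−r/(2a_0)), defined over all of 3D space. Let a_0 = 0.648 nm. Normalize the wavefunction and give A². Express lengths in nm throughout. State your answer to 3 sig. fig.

A^2 ≈ 0.146 nm^(-3)

We need A² ∫|f|² 4πr² dr = 1, taking the integral from 0 to ∞.
The angular integral contributes 4π, leaving ∫₀^∞ r²|Ψ|² dr.
With ∫₀^∞ r^4 e^(−αr) dr = 4!/α^5, ∫|Ψ|² 4πr² dr = A²·(8·π·a_0^3).
Hence A² = 1/[8·π·a_0^3].
With a_0 = 0.648: A² = 0.1462 and A = 0.3824.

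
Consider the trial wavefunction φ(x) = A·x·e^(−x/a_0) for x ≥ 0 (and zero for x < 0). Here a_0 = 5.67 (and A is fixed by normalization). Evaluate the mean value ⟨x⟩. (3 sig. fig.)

⟨x⟩ ≈ 8.51

⟨x⟩ = ∫ x |φ|² dx over the full domain.
The ratio of the moment integral to the normalization integral gives ⟨x⟩ = 3·a_0/2.
Putting a_0 = 5.67 gives 8.505.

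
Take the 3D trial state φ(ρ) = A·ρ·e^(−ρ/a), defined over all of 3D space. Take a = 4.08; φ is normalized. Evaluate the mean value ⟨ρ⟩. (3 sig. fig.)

⟨ρ⟩ ≈ 10.2

By definition ⟨ρ⟩ = ∫ ρ |φ(ρ)|² 4πρ² dρ.
The ratio of the moment integral to the normalization integral gives ⟨ρ⟩ = 5·a/2.
Putting a = 4.08 gives 10.20.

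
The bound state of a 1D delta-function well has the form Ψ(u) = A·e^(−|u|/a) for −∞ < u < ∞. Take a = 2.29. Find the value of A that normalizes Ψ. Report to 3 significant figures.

A ≈ 0.661

Normalization requires ∫|Ψ|² du = 1, integrated from −∞ to ∞.
Using ∫₀^∞ uⁿ e^(−αu) du = n!/αⁿ⁺¹, ∫|Ψ|² du = A²·(a).
Substituting a = 2.29 gives A² = 0.4367, so A = 0.6608.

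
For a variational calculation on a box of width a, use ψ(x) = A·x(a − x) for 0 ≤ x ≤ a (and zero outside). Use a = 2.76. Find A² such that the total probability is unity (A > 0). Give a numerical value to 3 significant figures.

We need A² ∫|f|² dx = 1, taking the integral from 0 to a.
Expanding the polynomial and integrating term by term, ∫|ψ|² dx = A²·(a^5/30).
Plugging in a = 2.76 yields A = 0.4328.

A^2 ≈ 0.187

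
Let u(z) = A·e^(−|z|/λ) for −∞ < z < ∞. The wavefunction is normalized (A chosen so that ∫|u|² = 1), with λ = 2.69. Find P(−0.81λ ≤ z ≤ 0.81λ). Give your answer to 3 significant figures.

|u|² is the probability density, so P = ∫_{−0.81λ}^{0.81λ} |u|² dz.
Since A² = 1/(λ), this is the region integral divided by the full normalization integral.
By symmetry take twice the z ≥ 0 contribution in numerator and denominator; the 2's cancel. Let t = z/λ; then A² and the length scale cancel, so P = ∫_{0}^{0.81} e^(-2·t) dt ÷ ∫_{0}^{∞} e^(-2·t) dt.
Using ∫ e^(-2·t) dt = -e^(-2·t)/2, the numerator is 1/2 - e^(-81/50)/2 and the denominator is 1/2.
The result is P = 0.8021.

P ≈ 0.802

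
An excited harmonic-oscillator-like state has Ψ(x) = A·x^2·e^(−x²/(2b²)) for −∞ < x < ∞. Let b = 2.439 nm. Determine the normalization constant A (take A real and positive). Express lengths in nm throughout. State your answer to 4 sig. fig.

Require ∫ |Ψ|² dx = 1 over the whole domain.
∫|Ψ|² dx = A²·(3·√(π)·b^5/4).
So A² = (3·√(π)·b^5/4)^(−1).
Substituting b = 2.439 gives A² = 0.0087158, so A = 0.093358.

A ≈ 0.09336 nm^(-5/2)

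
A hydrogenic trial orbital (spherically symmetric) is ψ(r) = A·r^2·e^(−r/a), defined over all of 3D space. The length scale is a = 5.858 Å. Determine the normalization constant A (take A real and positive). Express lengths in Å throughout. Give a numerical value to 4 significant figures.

A ≈ 0.0002445 Å^(-7/2)

Normalization requires ∫|ψ|² 4πr² dr = 1, integrated from 0 to ∞.
Recall ∫₀^∞ r^m e^(−r/β) dr = m!·β^(m+1), with ψ = A·r^2·e^(−r/a), the integral evaluates to A²·[45·π·a^7/2].
Substituting a = 5.858 gives A² = 5.9762E-8, so A = 0.00024446.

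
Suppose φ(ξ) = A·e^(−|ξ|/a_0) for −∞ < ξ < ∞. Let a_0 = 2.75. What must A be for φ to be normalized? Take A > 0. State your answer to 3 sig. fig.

We need A² ∫|f|² dξ = 1, taking the integral from −∞ to ∞.
Carrying out the integral gives A² · a_0.
So A² = (a_0)^(−1).
With a_0 = 2.75: A² = 0.3636 and A = 0.6030.

A ≈ 0.603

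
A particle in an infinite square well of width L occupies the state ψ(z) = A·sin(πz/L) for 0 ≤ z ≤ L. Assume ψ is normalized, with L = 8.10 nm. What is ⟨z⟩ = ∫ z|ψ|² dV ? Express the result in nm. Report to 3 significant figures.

The expectation value is the |ψ|²-weighted average of z: ∫ z|ψ|² dz.
With ∫₀^L sin²(nπz/L) dz = L/2, evaluating both integrals, ⟨z⟩ = L/2.
Putting L = 8.10 gives 4.050.

⟨z⟩ ≈ 4.05 nm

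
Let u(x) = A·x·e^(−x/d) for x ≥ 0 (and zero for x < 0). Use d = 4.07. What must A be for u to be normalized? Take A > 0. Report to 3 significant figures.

A ≈ 0.244

Normalization requires ∫|u|² dx = 1, integrated from 0 to ∞.
Using ∫₀^∞ xⁿ e^(−αx) dx = n!/αⁿ⁺¹, ∫|u|² dx = A²·(d^3/4).
Substituting d = 4.07 gives A² = 0.05933, so A = 0.2436.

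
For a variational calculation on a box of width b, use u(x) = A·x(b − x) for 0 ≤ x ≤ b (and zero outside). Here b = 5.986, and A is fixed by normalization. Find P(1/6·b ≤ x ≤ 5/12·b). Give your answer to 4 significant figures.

P ≈ 0.3111

P = ∫_{1/6·b}^{5/12·b} |u(x)|² dx.
Since A² = 1/(b^5/30), this is the region integral divided by the full normalization integral.
In terms of t = x/b (A² and the length scale cancel between numerator and denominator), P = [∫_{1/6}^{5/12} t^2·(1 - t)^2 dt] / [∫_{0}^{1} t^2·(1 - t)^2 dt].
An antiderivative of t^2·(1 - t)^2 is t^3·(6·t^2 - 15·t + 10)/30; evaluating from 1/6 to 5/12 gives ≈ 0.0103709, while the full integral is 1/30.
This works out to P = 0.31113.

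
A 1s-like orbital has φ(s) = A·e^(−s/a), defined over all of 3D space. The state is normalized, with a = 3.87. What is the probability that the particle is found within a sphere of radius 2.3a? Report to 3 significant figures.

P = ∫ |φ|² 4πs² ds over s ≤ 2.3a.
Normalization gives A² = 1/(π·a^3).
In terms of u = s/a (A², 4π and the length scale all cancel between numerator and denominator), P = [∫_{0}^{2.3} u^2·e^(-2·u) du] / [∫_{0}^{∞} u^2·e^(-2·u) du].
Using ∫ u^2·e^(-2·u) du = -(2·u^2 + 2·u + 1)·e^(-2·u)/4, the numerator is 1/4 - 809·e^(-23/5)/200 and the denominator is 1/4.
The region integral divided by the full integral gives P = 0.8374.

P ≈ 0.837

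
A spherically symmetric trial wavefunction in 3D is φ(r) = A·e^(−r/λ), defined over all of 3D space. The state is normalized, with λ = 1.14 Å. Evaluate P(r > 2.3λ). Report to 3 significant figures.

P ≈ 0.163

Integrate the radial probability density 4πr²|φ|² over r > 2.3λ.
A² is fixed by ∫₀^∞ 4πr²|φ|² dr = 1, i.e. A² = (π·λ^3)^(−1).
Substituting u = r/λ, A², 4π and the length scale all cancel in the ratio: P = ∫_{2.3}^{∞} u^2·e^(-2·u) du / ∫_{0}^{∞} u^2·e^(-2·u) du.
With ∫ u^2·e^(-2·u) du = -(2·u^2 + 2·u + 1)·e^(-2·u)/4 + C, the region integral is 809·e^(-23/5)/200 and the full one is 1/4.
The region integral divided by the full integral gives P = 0.1626.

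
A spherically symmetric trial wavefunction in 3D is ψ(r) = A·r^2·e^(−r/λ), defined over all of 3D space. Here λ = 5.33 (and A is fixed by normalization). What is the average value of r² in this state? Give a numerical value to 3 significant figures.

The expectation value is the |ψ|²-weighted average of r^2: ∫ r^2|ψ|² 4πr² dr.
With ∫₀^∞ r^8 e^(−αr) dr = 8!/α^9, the ratio of the moment integral to the normalization integral gives ⟨r²⟩ = 14·λ^2.
Putting λ = 5.33 gives 397.7.

⟨r^2⟩ ≈ 398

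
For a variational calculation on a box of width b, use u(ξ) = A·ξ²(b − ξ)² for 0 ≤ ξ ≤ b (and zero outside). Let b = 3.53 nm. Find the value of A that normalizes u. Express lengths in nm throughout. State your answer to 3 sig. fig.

A ≈ 0.0860 nm^(-9/2)

Normalization requires ∫|u|² dξ = 1, integrated from 0 to b.
With u = A·ξ²(b − ξ)², the integral evaluates to A²·[b^9/630].
Hence A² = 1/[b^9/630].
Plugging in b = 3.53 yields A = 0.08604.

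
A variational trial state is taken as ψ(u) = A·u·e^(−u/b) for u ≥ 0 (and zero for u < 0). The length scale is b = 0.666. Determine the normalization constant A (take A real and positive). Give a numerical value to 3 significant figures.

A ≈ 3.68

Require ∫ |ψ|² du = 1 over the whole domain.
The integral (without the A² prefactor) comes out to b^3/4.
Setting this equal to 1 gives A² = 1/(b^3/4).
Substituting b = 0.666 gives A² = 13.54, so A = 3.680.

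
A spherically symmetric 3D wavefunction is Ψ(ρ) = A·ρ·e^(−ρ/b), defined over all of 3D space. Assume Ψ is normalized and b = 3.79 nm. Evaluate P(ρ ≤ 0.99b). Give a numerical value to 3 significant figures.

P ≈ 0.0509

With dV = 4πρ²dρ, the probability is ∫|Ψ|² dV over ρ ≤ 0.99b.
Normalization gives A² = 1/(3·π·b^5).
Let u = ρ/b; then A², 4π and the length scale all cancel, so P = ∫_{0}^{0.99} u^4·e^(-2·u) du ÷ ∫_{0}^{∞} u^4·e^(-2·u) du.
An antiderivative of u^4·e^(-2·u) is -(u^4/2 + u^3 + 3·u^2/2 + 3·u/2 + 3/4)·e^(-2·u); evaluating from 0 to 0.99 gives ≈ 0.038150, while the full integral is 3/4.
Taking the ratio yields P = 0.05087.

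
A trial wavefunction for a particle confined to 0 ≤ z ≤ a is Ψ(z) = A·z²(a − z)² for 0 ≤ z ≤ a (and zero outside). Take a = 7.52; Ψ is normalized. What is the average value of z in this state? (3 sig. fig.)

By definition ⟨z⟩ = ∫ z |Ψ(z)|² dz.
Expanding the polynomial and integrating term by term, since the A² factors cancel between numerator and denominator, ⟨z⟩ = a/2.
Putting a = 7.52 gives 3.760.

⟨z⟩ ≈ 3.76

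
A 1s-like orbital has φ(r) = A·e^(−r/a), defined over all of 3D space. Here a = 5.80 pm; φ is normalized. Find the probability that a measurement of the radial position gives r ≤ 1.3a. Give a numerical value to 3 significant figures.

P ≈ 0.482

Integrate the radial probability density 4πr²|φ|² over r ≤ 1.3a.
Normalization gives A² = 1/(π·a^3).
Let u = r/a; then A², 4π and the length scale all cancel, so P = ∫_{0}^{1.3} u^2·e^(-2·u) du ÷ ∫_{0}^{∞} u^2·e^(-2·u) du.
An antiderivative of u^2·e^(-2·u) is -(2·u^2 + 2·u + 1)·e^(-2·u)/4; evaluating from 0 to 1.3 gives 1/4 - 349·e^(-13/5)/200, while the full integral is 1/4.
Taking the ratio yields P = 0.4816.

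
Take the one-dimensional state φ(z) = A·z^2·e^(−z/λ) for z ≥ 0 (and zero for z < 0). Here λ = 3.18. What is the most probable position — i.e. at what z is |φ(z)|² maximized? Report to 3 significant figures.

z ≈ 6.36

Differentiate |φ(z)|² with respect to z and set to zero.
This gives z = 2·λ.
With λ = 3.18, the most probable position is 6.360.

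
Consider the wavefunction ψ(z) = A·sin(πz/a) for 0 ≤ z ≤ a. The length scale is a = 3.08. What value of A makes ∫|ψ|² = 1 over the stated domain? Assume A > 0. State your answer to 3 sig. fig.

A ≈ 0.806

Normalization requires ∫|ψ|² dz = 1, integrated from 0 to a.
With ∫₀^a sin²(nπz/a) dz = a/2, carrying out the integral gives A² · a/2.
So A² = (a/2)^(−1).
Plugging in a = 3.08 yields A = 0.8058.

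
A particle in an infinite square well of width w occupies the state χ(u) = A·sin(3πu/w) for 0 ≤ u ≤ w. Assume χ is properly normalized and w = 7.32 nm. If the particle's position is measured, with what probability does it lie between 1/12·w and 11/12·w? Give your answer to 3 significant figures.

P = ∫_{1/12·w}^{11/12·w} |χ(u)|² du.
Since A² = 1/(w/2), this is the region integral divided by the full normalization integral.
In terms of t = u/w (A² and the length scale cancel between numerator and denominator), P = [∫_{1/12}^{11/12} sin(3·π·t)^2 dt] / [∫_{0}^{1} sin(3·π·t)^2 dt].
An antiderivative of sin(3·π·t)^2 is t/2 - sin(6·π·t)/(12·π); evaluating from 1/12 to 11/12 gives 1/(6·π) + 5/12, while the full integral is 1/2.
Evaluating gives P = (2 + 5·π)/(6·π).

P ≈ 0.939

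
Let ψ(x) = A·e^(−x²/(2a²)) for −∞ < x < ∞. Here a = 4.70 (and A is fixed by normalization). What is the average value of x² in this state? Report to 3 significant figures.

⟨x²⟩ = ∫ x^2 |ψ|² dx over the full domain.
The ratio of the moment integral to the normalization integral gives ⟨x²⟩ = a^2/2.
With a = 4.70, ⟨x^2⟩ = 11.05.

⟨x^2⟩ ≈ 11.0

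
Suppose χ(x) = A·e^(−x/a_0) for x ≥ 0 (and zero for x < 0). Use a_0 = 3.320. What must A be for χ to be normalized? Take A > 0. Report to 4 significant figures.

We need A² ∫|f|² dx = 1, taking the integral from 0 to ∞.
The integral (without the A² prefactor) comes out to a_0/2.
Plugging in a_0 = 3.320 yields A = 0.77615.

A ≈ 0.7762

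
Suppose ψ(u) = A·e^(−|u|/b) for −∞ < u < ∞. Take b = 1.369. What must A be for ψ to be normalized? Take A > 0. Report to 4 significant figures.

Require ∫ |ψ|² du = 1 over the whole domain.
Recall ∫₀^∞ u^m e^(−u/β) du = m!·β^(m+1), the integral (without the A² prefactor) comes out to b.
Setting this equal to 1 gives A² = 1/(b).
With b = 1.369: A² = 0.73046 and A = 0.85467.

A ≈ 0.8547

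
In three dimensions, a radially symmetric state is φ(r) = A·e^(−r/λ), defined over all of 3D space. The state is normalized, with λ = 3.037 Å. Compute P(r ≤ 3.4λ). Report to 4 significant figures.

P ≈ 0.9656

Integrate the radial probability density 4πr²|φ|² over r ≤ 3.4λ.
Normalization gives A² = 1/(π·λ^3).
In terms of u = r/λ (A², 4π and the length scale all cancel between numerator and denominator), P = [∫_{0}^{3.4} u^2·e^(-2·u) du] / [∫_{0}^{∞} u^2·e^(-2·u) du].
Using ∫ u^2·e^(-2·u) du = -(2·u^2 + 2·u + 1)·e^(-2·u)/4, the numerator is 1/4 - 773·e^(-34/5)/100 and the denominator is 1/4.
The region integral divided by the full integral gives P = 0.96556.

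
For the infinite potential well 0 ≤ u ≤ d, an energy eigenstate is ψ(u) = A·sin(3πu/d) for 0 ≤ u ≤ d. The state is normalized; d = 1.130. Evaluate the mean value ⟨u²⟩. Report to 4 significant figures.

By definition ⟨u²⟩ = ∫ u^2 |ψ(u)|² du.
With ∫₀^d sin²(nπu/d) du = d/2, since the A² factors cancel between numerator and denominator, ⟨u²⟩ = -d^2/(18·π^2) + d^2/3.
With d = 1.130, ⟨u^2⟩ = 0.41845.

⟨u^2⟩ ≈ 0.4184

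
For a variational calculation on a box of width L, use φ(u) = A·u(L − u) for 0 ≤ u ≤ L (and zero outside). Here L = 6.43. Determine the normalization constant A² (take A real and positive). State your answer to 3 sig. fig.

The normalization condition is ∫|φ|² du = 1 from 0 to L.
Expanding the polynomial and integrating term by term, the integral (without the A² prefactor) comes out to L^5/30.
So A² = (L^5/30)^(−1).
Plugging in L = 6.43 yields A = 0.05224.

A^2 ≈ 0.00273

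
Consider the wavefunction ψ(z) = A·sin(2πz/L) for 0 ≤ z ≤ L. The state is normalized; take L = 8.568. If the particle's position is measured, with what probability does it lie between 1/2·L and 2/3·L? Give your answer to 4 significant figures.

The probability is P = ∫ |ψ|² dz over [1/2·L, 2/3·L].
The normalization integral ∫|ψ|²dz over the whole domain equals L/2·A², and A² cancels in the ratio.
Substituting u = z/L, A² and the length scale cancel in the ratio: P = ∫_{1/2}^{2/3} sin(2·π·u)^2 du / ∫_{0}^{1} sin(2·π·u)^2 du.
Using ∫ sin(2·π·u)^2 du = u/2 - sin(4·π·u)/(8·π), the numerator is -√(3)/(16·π) + 1/12 and the denominator is 1/2.
Evaluating gives P = (-√(3)/8 + π/6)/π.

P ≈ 0.09775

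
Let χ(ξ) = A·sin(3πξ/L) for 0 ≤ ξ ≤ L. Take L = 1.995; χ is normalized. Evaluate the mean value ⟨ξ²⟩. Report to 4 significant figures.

⟨ξ^2⟩ ≈ 1.304

By definition ⟨ξ²⟩ = ∫ ξ^2 |χ(ξ)|² dξ.
Using sin²θ = (1 − cos 2θ)/2, since the A² factors cancel between numerator and denominator, ⟨ξ²⟩ = -L^2/(18·π^2) + L^2/3.
With L = 1.995, ⟨ξ^2⟩ = 1.3043.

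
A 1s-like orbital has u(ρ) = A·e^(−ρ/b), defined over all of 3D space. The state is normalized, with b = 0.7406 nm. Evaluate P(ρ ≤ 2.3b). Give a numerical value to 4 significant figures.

P ≈ 0.8374

P = ∫ |u|² 4πρ² dρ over ρ ≤ 2.3b.
The full normalization integral is A²·[π·b^3] = 1, fixing A².
Substituting t = ρ/b, A², 4π and the length scale all cancel in the ratio: P = ∫_{0}^{2.3} t^2·e^(-2·t) dt / ∫_{0}^{∞} t^2·e^(-2·t) dt.
Using ∫ t^2·e^(-2·t) dt = -(2·t^2 + 2·t + 1)·e^(-2·t)/4, the numerator is 1/4 - 809·e^(-23/5)/200 and the denominator is 1/4.
This evaluates to P = 0.83736.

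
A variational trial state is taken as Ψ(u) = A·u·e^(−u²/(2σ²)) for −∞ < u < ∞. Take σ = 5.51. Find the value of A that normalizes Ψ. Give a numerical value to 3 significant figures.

Require ∫ |Ψ|² du = 1 over the whole domain.
With ∫_{−∞}^{∞} u^(2m) e^(−αu²) du = (2m−1)!!·√π / (2^m α^(m+1/2)), the integral (without the A² prefactor) comes out to √(π)·σ^3/2.
Setting this equal to 1 gives A² = 1/(√(π)·σ^3/2).
Substituting σ = 5.51 gives A² = 0.006745, so A = 0.08213.

A ≈ 0.0821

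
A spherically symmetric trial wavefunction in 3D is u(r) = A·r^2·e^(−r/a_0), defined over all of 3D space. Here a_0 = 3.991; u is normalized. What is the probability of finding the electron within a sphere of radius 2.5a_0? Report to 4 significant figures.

Integrate the radial probability density 4πr²|u|² over r ≤ 2.5a_0.
A² is fixed by ∫₀^∞ 4πr²|u|² dr = 1, i.e. A² = (45·π·a_0^7/2)^(−1).
Let t = r/a_0; then A², 4π and the length scale all cancel, so P = ∫_{0}^{2.5} t^6·e^(-2·t) dt ÷ ∫_{0}^{∞} t^6·e^(-2·t) dt.
An antiderivative of t^6·e^(-2·t) is -(4·t^6 + 12·t^5 + 30·t^4 + 60·t^3 + 90·t^2 + 90·t + 45)·e^(-2·t)/8; evaluating from 0 to 2.5 gives ≈ 1.33772, while the full integral is 45/8.
This evaluates to P = 0.23782.

P ≈ 0.2378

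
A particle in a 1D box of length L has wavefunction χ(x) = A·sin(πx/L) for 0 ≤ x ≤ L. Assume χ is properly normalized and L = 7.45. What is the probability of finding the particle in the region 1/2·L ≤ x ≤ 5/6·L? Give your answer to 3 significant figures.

P ≈ 0.471

|χ|² is the probability density, so P = ∫_{1/2·L}^{5/6·L} |χ|² dx.
The normalization integral ∫|χ|²dx over the whole domain equals L/2·A², and A² cancels in the ratio.
Substituting u = x/L, A² and the length scale cancel in the ratio: P = ∫_{1/2}^{5/6} sin(π·u)^2 du / ∫_{0}^{1} sin(π·u)^2 du.
With ∫ sin(π·u)^2 du = u/2 - sin(2·π·u)/(4·π) + C, the region integral is √(3)/(8·π) + 1/6 and the full one is 1/2.
The result is P = (√(3)/4 + π/3)/π.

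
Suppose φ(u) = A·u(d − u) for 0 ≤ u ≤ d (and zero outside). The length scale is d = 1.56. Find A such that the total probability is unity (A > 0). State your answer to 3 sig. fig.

A ≈ 1.80

Normalization requires ∫|φ|² du = 1, integrated from 0 to d.
Expanding the polynomial and integrating term by term, ∫|φ|² du = A²·(d^5/30).
Setting this equal to 1 gives A² = 1/(d^5/30).
Substituting d = 1.56 gives A² = 3.247, so A = 1.802.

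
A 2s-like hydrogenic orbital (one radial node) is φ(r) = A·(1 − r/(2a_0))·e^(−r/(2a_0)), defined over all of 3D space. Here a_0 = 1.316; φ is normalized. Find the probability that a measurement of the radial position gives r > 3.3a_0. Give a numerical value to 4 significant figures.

Integrate the radial probability density 4πr²|φ|² over r > 3.3a_0.
A² is fixed by ∫₀^∞ 4πr²|φ|² dr = 1, i.e. A² = (8·π·a_0^3)^(−1).
Substituting u = r/a_0, A², 4π and the length scale all cancel in the ratio: P = ∫_{3.3}^{∞} u^2·(1 - u/2)^2·e^(-u) du / ∫_{0}^{∞} u^2·(1 - u/2)^2·e^(-u) du.
With ∫ u^2·(1 - u/2)^2·e^(-u) du = -(u^4/4 + u^2 + 2·u + 2)·e^(-u) + C, the region integral is ≈ 1.81237 and the full one is 2.
Taking the ratio yields P = 0.90618.

P ≈ 0.9062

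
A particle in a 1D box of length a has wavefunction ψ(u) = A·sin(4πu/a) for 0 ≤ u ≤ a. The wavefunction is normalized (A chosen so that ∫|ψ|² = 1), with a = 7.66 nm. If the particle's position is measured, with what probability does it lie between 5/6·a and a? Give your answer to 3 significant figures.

The probability is P = ∫ |ψ|² du over [5/6·a, a].
Since A² = 1/(a/2), this is the region integral divided by the full normalization integral.
Let t = u/a; then A² and the length scale cancel, so P = ∫_{5/6}^{1} sin(4·π·t)^2 dt ÷ ∫_{0}^{1} sin(4·π·t)^2 dt.
An antiderivative of sin(4·π·t)^2 is t/2 - sin(4·π·t)·cos(4·π·t)/(8·π); evaluating from 5/6 to 1 gives √(3)/(32·π) + 1/12, while the full integral is 1/2.
The result is P = (√(3)/16 + π/6)/π.

P ≈ 0.201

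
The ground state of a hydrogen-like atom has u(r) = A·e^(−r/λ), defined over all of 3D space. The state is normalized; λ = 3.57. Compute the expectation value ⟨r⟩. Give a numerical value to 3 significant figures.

By definition ⟨r⟩ = ∫ r |u(r)|² 4πr² dr.
Evaluating both integrals, ⟨r⟩ = 3·λ/2.
Putting λ = 3.57 gives 5.355.

⟨r⟩ ≈ 5.36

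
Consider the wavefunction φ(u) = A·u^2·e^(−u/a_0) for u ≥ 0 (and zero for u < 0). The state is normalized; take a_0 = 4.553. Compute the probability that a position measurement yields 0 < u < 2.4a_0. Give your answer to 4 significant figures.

P ≈ 0.5237

The probability is P = ∫ |φ|² du over [0, 2.4a_0].
With A² fixed by ∫|φ|² = 1, i.e. A² = (3·a_0^5/4)^(−1), substitute and integrate.
In terms of t = u/a_0 (A² and the length scale cancel between numerator and denominator), P = [∫_{0}^{2.4} t^4·e^(-2·t) dt] / [∫_{0}^{∞} t^4·e^(-2·t) dt].
Using ∫ t^4·e^(-2·t) dt = -(t^4/2 + t^3 + 3·t^2/2 + 3·t/2 + 3/4)·e^(-2·t), the numerator is ≈ 0.392806 and the denominator is 3/4.
Taking the ratio, P = 0.52374.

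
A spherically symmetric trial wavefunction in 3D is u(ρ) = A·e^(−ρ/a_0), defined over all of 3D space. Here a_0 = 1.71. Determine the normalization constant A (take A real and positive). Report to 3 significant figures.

Require ∫ |u|² 4πρ² dρ = 1 over the whole domain.
(Spherical symmetry: dV = 4πρ² dρ.)
Recall ∫₀^∞ ρ^m e^(−ρ/β) dρ = m!·β^(m+1), carrying out the integral gives A² · π·a_0^3.
Setting this equal to 1 gives A² = 1/(π·a_0^3).
Plugging in a_0 = 1.71 yields A = 0.2523.

A ≈ 0.252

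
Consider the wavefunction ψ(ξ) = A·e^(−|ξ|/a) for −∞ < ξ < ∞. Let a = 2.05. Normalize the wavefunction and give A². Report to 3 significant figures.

We need A² ∫|f|² dξ = 1, taking the integral from −∞ to ∞.
∫|ψ|² dξ = A²·(a).
Hence A² = 1/[a].
Plugging in a = 2.05 yields A = 0.6984.

A^2 ≈ 0.488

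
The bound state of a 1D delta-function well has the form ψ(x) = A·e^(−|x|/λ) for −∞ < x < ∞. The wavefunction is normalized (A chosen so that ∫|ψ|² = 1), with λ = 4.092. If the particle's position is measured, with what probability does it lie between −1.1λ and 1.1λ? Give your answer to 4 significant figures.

P ≈ 0.8892

P = ∫_{−1.1λ}^{1.1λ} |ψ(x)|² dx.
With A² fixed by ∫|ψ|² = 1, i.e. A² = (λ)^(−1), substitute and integrate.
Both integrals are even about x = 0, so only the x ≥ 0 halves are needed (the factors of 2 cancel). Substituting u = x/λ, A² and the length scale cancel in the ratio: P = ∫_{0}^{1.1} e^(-2·u) du / ∫_{0}^{∞} e^(-2·u) du.
With ∫ e^(-2·u) du = -e^(-2·u)/2 + C, the region integral is 1/2 - e^(-11/5)/2 and the full one is 1/2.
The result is P = 0.88920.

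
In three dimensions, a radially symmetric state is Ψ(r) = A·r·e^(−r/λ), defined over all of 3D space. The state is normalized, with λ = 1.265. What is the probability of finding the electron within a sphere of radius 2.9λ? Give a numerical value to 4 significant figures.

P ≈ 0.6873

With dV = 4πr²dr, the probability is ∫|Ψ|² dV over r ≤ 2.9λ.
Normalization gives A² = 1/(3·π·λ^5).
Substituting u = r/λ, A², 4π and the length scale all cancel in the ratio: P = ∫_{0}^{2.9} u^4·e^(-2·u) du / ∫_{0}^{∞} u^4·e^(-2·u) du.
An antiderivative of u^4·e^(-2·u) is -(u^4/2 + u^3 + 3·u^2/2 + 3·u/2 + 3/4)·e^(-2·u); evaluating from 0 to 2.9 gives ≈ 0.515461, while the full integral is 3/4.
This evaluates to P = 0.68728.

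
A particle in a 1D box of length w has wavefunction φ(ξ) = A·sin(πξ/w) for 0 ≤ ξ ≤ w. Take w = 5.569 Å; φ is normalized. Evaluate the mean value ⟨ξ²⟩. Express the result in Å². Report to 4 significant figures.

⟨ξ^2⟩ ≈ 8.767 Å^2

⟨ξ²⟩ = ∫ ξ^2 |φ|² dξ over the full domain.
With ∫₀^w sin²(nπξ/w) dξ = w/2, evaluating both integrals, ⟨ξ²⟩ = -w^2/(2·π^2) + w^2/3.
Putting w = 5.569 gives 8.7667.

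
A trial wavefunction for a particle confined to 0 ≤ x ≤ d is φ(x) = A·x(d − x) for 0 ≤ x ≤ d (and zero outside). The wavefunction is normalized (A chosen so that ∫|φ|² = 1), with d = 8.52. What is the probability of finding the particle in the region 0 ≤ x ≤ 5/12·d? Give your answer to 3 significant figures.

|φ|² is the probability density, so P = ∫_{0}^{5/12·d} |φ|² dx.
Since A² = 1/(d^5/30), this is the region integral divided by the full normalization integral.
Substituting u = x/d, A² and the length scale cancel in the ratio: P = ∫_{0}^{5/12} u^2·(1 - u)^2 du / ∫_{0}^{1} u^2·(1 - u)^2 du.
An antiderivative of u^2·(1 - u)^2 is u^3·(6·u^2 - 15·u + 10)/30; evaluating from 0 to 5/12 gives ≈ 0.011554, while the full integral is 1/30.
This works out to P = 0.3466.

P ≈ 0.347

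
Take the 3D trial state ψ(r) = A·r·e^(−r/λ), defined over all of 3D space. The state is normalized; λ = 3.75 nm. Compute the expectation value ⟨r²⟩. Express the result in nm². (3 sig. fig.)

⟨r^2⟩ ≈ 105 nm^2

By definition ⟨r²⟩ = ∫ r^2 |ψ(r)|² 4πr² dr.
Using ∫₀^∞ rⁿ e^(−αr) dr = n!/αⁿ⁺¹, since the A² factors cancel between numerator and denominator, ⟨r²⟩ = 15·λ^2/2.
With λ = 3.75, ⟨r^2⟩ = 105.5.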